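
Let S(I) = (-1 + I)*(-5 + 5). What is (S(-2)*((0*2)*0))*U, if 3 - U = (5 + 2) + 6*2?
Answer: 0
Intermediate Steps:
S(I) = 0 (S(I) = (-1 + I)*0 = 0)
U = -16 (U = 3 - ((5 + 2) + 6*2) = 3 - (7 + 12) = 3 - 1*19 = 3 - 19 = -16)
(S(-2)*((0*2)*0))*U = (0*((0*2)*0))*(-16) = (0*(0*0))*(-16) = (0*0)*(-16) = 0*(-16) = 0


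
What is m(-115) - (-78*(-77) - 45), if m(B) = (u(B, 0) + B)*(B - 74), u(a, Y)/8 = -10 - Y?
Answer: 30894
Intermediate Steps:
u(a, Y) = -80 - 8*Y (u(a, Y) = 8*(-10 - Y) = -80 - 8*Y)
m(B) = (-80 + B)*(-74 + B) (m(B) = ((-80 - 8*0) + B)*(B - 74) = ((-80 + 0) + B)*(-74 + B) = (-80 + B)*(-74 + B))
m(-115) - (-78*(-77) - 45) = (5920 + (-115)² - 154*(-115)) - (-78*(-77) - 45) = (5920 + 13225 + 17710) - (6006 - 45) = 36855 - 1*5961 = 36855 - 5961 = 30894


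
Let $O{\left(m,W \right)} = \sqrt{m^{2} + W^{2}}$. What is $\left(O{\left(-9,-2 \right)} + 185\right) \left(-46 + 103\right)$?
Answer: $10545 + 57 \sqrt{85} \approx 11071.0$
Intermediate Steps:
$O{\left(m,W \right)} = \sqrt{W^{2} + m^{2}}$
$\left(O{\left(-9,-2 \right)} + 185\right) \left(-46 + 103\right) = \left(\sqrt{\left(-2\right)^{2} + \left(-9\right)^{2}} + 185\right) \left(-46 + 103\right) = \left(\sqrt{4 + 81} + 185\right) 57 = \left(\sqrt{85} + 185\right) 57 = \left(185 + \sqrt{85}\right) 57 = 10545 + 57 \sqrt{85}$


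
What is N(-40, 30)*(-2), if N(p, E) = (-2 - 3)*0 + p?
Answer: 80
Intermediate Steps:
N(p, E) = p (N(p, E) = -5*0 + p = 0 + p = p)
N(-40, 30)*(-2) = -40*(-2) = 80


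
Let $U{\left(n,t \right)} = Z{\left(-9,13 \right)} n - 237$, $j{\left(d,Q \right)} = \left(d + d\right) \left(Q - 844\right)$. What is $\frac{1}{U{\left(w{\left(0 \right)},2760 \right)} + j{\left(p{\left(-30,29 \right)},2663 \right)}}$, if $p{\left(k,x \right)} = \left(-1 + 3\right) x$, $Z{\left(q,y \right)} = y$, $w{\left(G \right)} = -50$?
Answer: $\frac{1}{210117} \approx 4.7593 \cdot 10^{-6}$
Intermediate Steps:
$p{\left(k,x \right)} = 2 x$
$j{\left(d,Q \right)} = 2 d \left(-844 + Q\right)$
$U{\left(n,t \right)} = -237 + 13 n$ ($U{\left(n,t \right)} = 13 n - 237 = -237 + 13 n$)
$\frac{1}{U{\left(w{\left(0 \right)},2760 \right)} + j{\left(p{\left(-30,29 \right)},2663 \right)}} = \frac{1}{\left(-237 + 13 \left(-50\right)\right) + 2 \cdot 2 \cdot 29 \left(-844 + 2663\right)} = \frac{1}{\left(-237 - 650\right) + 2 \cdot 58 \cdot 1819} = \frac{1}{-887 + 211004} = \frac{1}{210117}$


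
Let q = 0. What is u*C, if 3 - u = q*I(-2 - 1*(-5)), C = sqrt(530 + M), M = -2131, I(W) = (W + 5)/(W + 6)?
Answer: 3*I*sqrt(1601) ≈ 120.04*I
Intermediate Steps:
I(W) = (5 + W)/(6 + W)
C = I*sqrt(1601) (C = sqrt(530 - 2131) = sqrt(-1601) = I*sqrt(1601) ≈ 40.013*I)
u = 3 (u = 3 - 0*(5 + (-2 - 1*(-5)))/(6 + (-2 - 1*(-5))) = 3 - 0*(5 + (-2 + 5))/(6 + (-2 + 5)) = 3 - 0*(5 + 3)/(6 + 3) = 3 - 0*8/9 = 3 - 1*0 = 3 + 0 = 3)
u*C = 3*(I*sqrt(1601)) = 3*I*sqrt(1601)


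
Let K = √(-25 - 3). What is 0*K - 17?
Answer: -17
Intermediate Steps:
K = 2*I*√7 (K = √(-28) = 2*I*√7 ≈ 5.2915*I)
0*K - 17 = 0*(2*I*√7) - 17 = 0 - 17 = -17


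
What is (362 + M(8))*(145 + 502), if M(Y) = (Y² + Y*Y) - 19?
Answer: 304737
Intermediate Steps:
M(Y) = -19 + 2*Y² (M(Y) = (Y² + Y²) - 19 = 2*Y² - 19 = -19 + 2*Y²)
(362 + M(8))*(145 + 502) = (362 + (-19 + 2*8²))*(145 + 502) = (362 + (-19 + 2*64))*647 = (362 + (-19 + 128))*647 = (362 + 109)*647 = 471*647 = 304737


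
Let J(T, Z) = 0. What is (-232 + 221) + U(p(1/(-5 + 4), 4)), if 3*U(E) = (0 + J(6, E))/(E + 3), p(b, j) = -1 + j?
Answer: -11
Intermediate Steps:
U(E) = 0 (U(E) = ((0 + 0)/(E + 3))/3 = (0/(3 + E))/3 = (⅓)*0 = 0)
(-232 + 221) + U(p(1/(-5 + 4), 4)) = (-232 + 221) + 0 = -11 + 0 = -11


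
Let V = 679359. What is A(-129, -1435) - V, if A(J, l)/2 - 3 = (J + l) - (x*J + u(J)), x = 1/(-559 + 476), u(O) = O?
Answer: -56624767/83 ≈ -6.8223e+5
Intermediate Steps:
x = -1/83 (x = 1/(-83) = -1/83 ≈ -0.012048)
A(J, l) = 6 + 2*l + 2*J/83 (A(J, l) = 6 + 2*((J + l) - (-J/83 + J)) = 6 + 2*((J + l) - 82*J/83) = 6 + 2*(l + J/83) = 6 + (2*l + 2*J/83) = 6 + 2*l + 2*J/83)
A(-129, -1435) - V = (6 + 2*(-1435) + (2/83)*(-129)) - 1*679359 = (6 - 2870 - 258/83) - 679359 = -237970/83 - 679359 = -56624767/83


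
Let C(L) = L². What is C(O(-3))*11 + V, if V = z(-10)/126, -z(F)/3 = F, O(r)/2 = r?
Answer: 8321/21 ≈ 396.24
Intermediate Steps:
O(r) = 2*r
z(F) = -3*F
V = 5/21 (V = -3*(-10)/126 = 30*(1/126) = 5/21 ≈ 0.23810)
C(O(-3))*11 + V = (2*(-3))²*11 + 5/21 = (-6)²*11 + 5/21 = 36*11 + 5/21 = 396 + 5/21 = 8321/21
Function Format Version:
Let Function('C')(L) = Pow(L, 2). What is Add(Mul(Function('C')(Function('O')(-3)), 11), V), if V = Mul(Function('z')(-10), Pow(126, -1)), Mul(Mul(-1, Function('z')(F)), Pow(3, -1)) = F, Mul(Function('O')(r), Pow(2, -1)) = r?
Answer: Rational(8321, 21) ≈ 396.24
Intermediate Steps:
Function('O')(r) = Mul(2, r)
Function('z')(F) = Mul(-3, F)
V = Rational(5, 21) (V = Mul(Mul(-3, -10), Pow(126, -1)) = Mul(30, Rational(1, 126)) = Rational(5, 21) ≈ 0.23810)
Add(Mul(Function('C')(Function('O')(-3)), 11), V) = Add(Mul(Pow(Mul(2, -3), 2), 11), Rational(5, 21)) = Add(Mul(Pow(-6, 2), 11), Rational(5, 21)) = Add(Mul(36, 11), Rational(5, 21)) = Add(396, Rational(5, 21)) = Rational(8321, 21)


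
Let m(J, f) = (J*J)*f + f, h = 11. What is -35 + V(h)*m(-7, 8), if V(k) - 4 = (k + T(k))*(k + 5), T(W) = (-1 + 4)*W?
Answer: 283165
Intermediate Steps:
m(J, f) = f + f*J² (m(J, f) = J²*f + f = f*J² + f = f + f*J²)
T(W) = 3*W
V(k) = 4 + 4*k*(5 + k) (V(k) = 4 + (k + 3*k)*(k + 5) = 4 + (4*k)*(5 + k) = 4 + 4*k*(5 + k))
-35 + V(h)*m(-7, 8) = -35 + (4 + 4*11² + 20*11)*(8*(1 + (-7)²)) = -35 + (4 + 4*121 + 220)*(8*(1 + 49)) = -35 + (4 + 484 + 220)*(8*50) = -35 + 708*400 = -35 + 283200 = 283165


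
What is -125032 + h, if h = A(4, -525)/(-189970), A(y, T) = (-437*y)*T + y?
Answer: -11876623372/94985 ≈ -1.2504e+5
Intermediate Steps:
A(y, T) = y - 437*T*y (A(y, T) = -437*T*y + y = y - 437*T*y)
h = -458852/94985 (h = (4*(1 - 437*(-525)))/(-189970) = (4*(1 + 229425))*(-1/189970) = (4*229426)*(-1/189970) = 917704*(-1/189970) = -458852/94985 ≈ -4.8308)
-125032 + h = -125032 - 458852/94985 = -11876623372/94985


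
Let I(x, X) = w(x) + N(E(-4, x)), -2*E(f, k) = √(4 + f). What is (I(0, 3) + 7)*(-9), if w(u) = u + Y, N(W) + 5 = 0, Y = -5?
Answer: 27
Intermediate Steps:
E(f, k) = -√(4 + f)/2
N(W) = -5 (N(W) = -5 + 0 = -5)
w(u) = -5 + u (w(u) = u - 5 = -5 + u)
I(x, X) = -10 + x (I(x, X) = (-5 + x) - 5 = -10 + x)
(I(0, 3) + 7)*(-9) = ((-10 + 0) + 7)*(-9) = (-10 + 7)*(-9) = -3*(-9) = 27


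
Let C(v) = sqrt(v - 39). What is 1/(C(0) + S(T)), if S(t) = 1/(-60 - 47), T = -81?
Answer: -107/446512 - 11449*I*sqrt(39)/446512 ≈ -0.00023964 - 0.16013*I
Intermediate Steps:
S(t) = -1/107 (S(t) = 1/(-107) = -1/107)
C(v) = sqrt(-39 + v)
1/(C(0) + S(T)) = 1/(sqrt(-39 + 0) - 1/107) = 1/(sqrt(-39) - 1/107) = 1/(I*sqrt(39) - 1/107) = 1/(-1/107 + I*sqrt(39))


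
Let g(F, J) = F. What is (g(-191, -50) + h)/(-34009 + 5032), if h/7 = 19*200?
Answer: -8803/9659 ≈ -0.91138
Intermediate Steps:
h = 26600 (h = 7*(19*200) = 7*3800 = 26600)
(g(-191, -50) + h)/(-34009 + 5032) = (-191 + 26600)/(-34009 + 5032) = 26409/(-28977) = 26409*(-1/28977) = -8803/9659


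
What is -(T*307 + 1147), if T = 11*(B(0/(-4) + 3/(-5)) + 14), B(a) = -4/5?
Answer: -228617/5 ≈ -45723.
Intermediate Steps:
B(a) = -⅘ (B(a) = -4*⅕ = -⅘)
T = 726/5 (T = 11*(-⅘ + 14) = 11*(66/5) = 726/5 ≈ 145.20)
-(T*307 + 1147) = -((726/5)*307 + 1147) = -(222882/5 + 1147) = -1*228617/5 = -228617/5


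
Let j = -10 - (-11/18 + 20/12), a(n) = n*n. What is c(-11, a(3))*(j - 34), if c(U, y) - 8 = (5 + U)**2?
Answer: -17842/9 ≈ -1982.4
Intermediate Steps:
a(n) = n**2
c(U, y) = 8 + (5 + U)**2
j = -199/18 (j = -10 - (-11*1/18 + 20*(1/12)) = -10 - (-11/18 + 5/3) = -10 - 1*19/18 = -10 - 19/18 = -199/18 ≈ -11.056)
c(-11, a(3))*(j - 34) = (8 + (5 - 11)**2)*(-199/18 - 34) = (8 + (-6)**2)*(-811/18) = (8 + 36)*(-811/18) = 44*(-811/18) = -17842/9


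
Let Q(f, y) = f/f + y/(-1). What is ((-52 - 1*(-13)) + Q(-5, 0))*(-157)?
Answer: 5966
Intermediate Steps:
Q(f, y) = 1 - y (Q(f, y) = 1 + y*(-1) = 1 - y)
((-52 - 1*(-13)) + Q(-5, 0))*(-157) = ((-52 - 1*(-13)) + (1 - 1*0))*(-157) = ((-52 + 13) + (1 + 0))*(-157) = (-39 + 1)*(-157) = -38*(-157) = 5966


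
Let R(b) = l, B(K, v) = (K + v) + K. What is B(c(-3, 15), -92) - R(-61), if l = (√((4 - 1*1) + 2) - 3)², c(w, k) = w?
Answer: -112 + 6*√5 ≈ -98.584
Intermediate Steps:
l = (-3 + √5)² (l = (√((4 - 1) + 2) - 3)² = (√(3 + 2) - 3)² = (√5 - 3)² = (-3 + √5)² ≈ 0.58359)
B(K, v) = v + 2*K
R(b) = (3 - √5)²
B(c(-3, 15), -92) - R(-61) = (-92 + 2*(-3)) - (3 - √5)² = (-92 - 6) - (3 - √5)² = -98 - (3 - √5)²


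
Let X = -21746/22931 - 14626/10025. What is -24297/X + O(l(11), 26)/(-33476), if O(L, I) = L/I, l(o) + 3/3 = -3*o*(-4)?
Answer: 50640233199286709/5017286586286 ≈ 10093.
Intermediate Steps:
l(o) = -1 + 12*o (l(o) = -1 - 3*o*(-4) = -1 - (-12)*o = -1 + 12*o)
X = -553392456/229883275 (X = -21746*1/22931 - 14626*1/10025 = -21746/22931 - 14626/10025 = -553392456/229883275 ≈ -2.4073)
-24297/X + O(l(11), 26)/(-33476) = -24297/(-553392456/229883275) + ((-1 + 12*11)/26)/(-33476) = -24297*(-229883275/553392456) + ((-1 + 132)*(1/26))*(-1/33476) = 1861824644225/184464152 + (131*(1/26))*(-1/33476) = 1861824644225/184464152 + (131/26)*(-1/33476) = 1861824644225/184464152 - 131/870376 = 50640233199286709/5017286586286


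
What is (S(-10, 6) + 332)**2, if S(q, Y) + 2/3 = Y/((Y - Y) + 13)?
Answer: 167443600/1521 ≈ 1.1009e+5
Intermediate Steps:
S(q, Y) = -2/3 + Y/13 (S(q, Y) = -2/3 + Y/((Y - Y) + 13) = -2/3 + Y/(0 + 13) = -2/3 + Y/13)
(S(-10, 6) + 332)**2 = ((-2/3 + (1/13)*6) + 332)**2 = ((-2/3 + 6/13) + 332)**2 = (-8/39 + 332)**2 = (12940/39)**2 = 167443600/1521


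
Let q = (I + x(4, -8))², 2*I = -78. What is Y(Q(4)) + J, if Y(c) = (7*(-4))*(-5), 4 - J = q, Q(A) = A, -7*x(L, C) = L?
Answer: -69673/49 ≈ -1421.9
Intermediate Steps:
I = -39 (I = (½)*(-78) = -39)
x(L, C) = -L/7
q = 76729/49 (q = (-39 - ⅐*4)² = (-39 - 4/7)² = (-277/7)² = 76729/49 ≈ 1565.9)
J = -76533/49 (J = 4 - 1*76729/49 = 4 - 76729/49 = -76533/49 ≈ -1561.9)
Y(c) = 140 (Y(c) = -28*(-5) = 140)
Y(Q(4)) + J = 140 - 76533/49 = -69673/49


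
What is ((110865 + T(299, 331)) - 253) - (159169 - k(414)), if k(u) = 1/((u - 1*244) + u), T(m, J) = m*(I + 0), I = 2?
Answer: -28008055/584 ≈ -47959.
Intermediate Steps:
T(m, J) = 2*m (T(m, J) = m*(2 + 0) = m*2 = 2*m)
k(u) = 1/(-244 + 2*u) (k(u) = 1/((u - 244) + u) = 1/((-244 + u) + u) = 1/(-244 + 2*u))
((110865 + T(299, 331)) - 253) - (159169 - k(414)) = ((110865 + 2*299) - 253) - (159169 - 1/(2*(-122 + 414))) = ((110865 + 598) - 253) - (159169 - 1/(2*292)) = (111463 - 253) - (159169 - 1/(2*292)) = 111210 - (159169 - 1*1/584) = 111210 - (159169 - 1/584) = 111210 - 1*92954695/584 = 111210 - 92954695/584 = -28008055/584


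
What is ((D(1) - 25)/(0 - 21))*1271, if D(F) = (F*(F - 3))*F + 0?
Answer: 11439/7 ≈ 1634.1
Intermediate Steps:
D(F) = F²*(-3 + F) (D(F) = (F*(-3 + F))*F + 0 = F²*(-3 + F) + 0 = F²*(-3 + F))
((D(1) - 25)/(0 - 21))*1271 = ((1²*(-3 + 1) - 25)/(0 - 21))*1271 = ((1*(-2) - 25)/(-21))*1271 = ((-2 - 25)*(-1/21))*1271 = -27*(-1/21)*1271 = (9/7)*1271 = 11439/7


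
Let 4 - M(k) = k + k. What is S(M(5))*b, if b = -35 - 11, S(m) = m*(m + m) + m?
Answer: -3036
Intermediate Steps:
M(k) = 4 - 2*k (M(k) = 4 - (k + k) = 4 - 2*k)
S(m) = m + 2*m² (S(m) = m*(2*m) + m = 2*m² + m = m + 2*m²)
b = -46
S(M(5))*b = ((4 - 2*5)*(1 + 2*(4 - 2*5)))*(-46) = ((4 - 10)*(1 + 2*(4 - 10)))*(-46) = -6*(1 + 2*(-6))*(-46) = -6*(1 - 12)*(-46) = -6*(-11)*(-46) = 66*(-46) = -3036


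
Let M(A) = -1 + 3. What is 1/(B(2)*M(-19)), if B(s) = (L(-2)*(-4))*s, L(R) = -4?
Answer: 1/64 ≈ 0.015625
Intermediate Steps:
M(A) = 2
B(s) = 16*s (B(s) = (-4*(-4))*s = 16*s)
1/(B(2)*M(-19)) = 1/((16*2)*2) = 1/(32*2) = 1/64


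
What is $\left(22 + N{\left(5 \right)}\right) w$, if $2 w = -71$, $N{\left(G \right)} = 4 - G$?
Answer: $- \frac{1491}{2} \approx -745.5$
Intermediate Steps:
$w = - \frac{71}{2}$ ($w = \frac{1}{2} \left(-71\right) = - \frac{71}{2} \approx -35.5$)
$\left(22 + N{\left(5 \right)}\right) w = \left(22 + \left(4 - 5\right)\right) \left(- \frac{71}{2}\right) = \left(22 - 1\right) \left(- \frac{71}{2}\right) = 21 \left(- \frac{71}{2}\right) = - \frac{1491}{2}$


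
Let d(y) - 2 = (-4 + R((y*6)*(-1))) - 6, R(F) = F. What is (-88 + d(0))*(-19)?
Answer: 1824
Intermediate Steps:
d(y) = -8 - 6*y (d(y) = 2 + ((-4 + (y*6)*(-1)) - 6) = 2 + ((-4 + (6*y)*(-1)) - 6) = 2 + ((-4 - 6*y) - 6) = 2 + (-10 - 6*y) = -8 - 6*y)
(-88 + d(0))*(-19) = (-88 + (-8 - 6*0))*(-19) = (-88 + (-8 + 0))*(-19) = (-88 - 8)*(-19) = -96*(-19) = 1824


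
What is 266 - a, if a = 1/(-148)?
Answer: 39369/148 ≈ 266.01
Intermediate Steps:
a = -1/148 ≈ -0.0067568
266 - a = 266 - 1*(-1/148) = 266 + 1/148 = 39369/148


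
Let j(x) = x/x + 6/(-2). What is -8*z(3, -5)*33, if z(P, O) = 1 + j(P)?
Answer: 264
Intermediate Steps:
j(x) = -2 (j(x) = 1 + 6*(-½) = 1 - 3 = -2)
z(P, O) = -1 (z(P, O) = 1 - 2 = -1)
-8*z(3, -5)*33 = -8*(-1)*33 = 8*33 = 264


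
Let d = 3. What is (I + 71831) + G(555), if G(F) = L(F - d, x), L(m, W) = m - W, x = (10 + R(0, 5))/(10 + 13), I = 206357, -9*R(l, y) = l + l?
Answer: 6411010/23 ≈ 2.7874e+5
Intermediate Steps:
R(l, y) = -2*l/9 (R(l, y) = -(l + l)/9 = -2*l/9)
x = 10/23 (x = (10 - 2/9*0)/(10 + 13) = (10 + 0)/23 = 10*(1/23) = 10/23 ≈ 0.43478)
G(F) = -79/23 + F (G(F) = (F - 1*3) - 1*10/23 = (F - 3) - 10/23 = (-3 + F) - 10/23 = -79/23 + F)
(I + 71831) + G(555) = (206357 + 71831) + (-79/23 + 555) = 278188 + 12686/23 = 6411010/23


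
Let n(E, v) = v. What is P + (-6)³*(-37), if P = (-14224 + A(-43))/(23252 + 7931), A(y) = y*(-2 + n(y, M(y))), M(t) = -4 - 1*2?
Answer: 249200656/31183 ≈ 7991.6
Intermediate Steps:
M(t) = -6 (M(t) = -4 - 2 = -6)
A(y) = -8*y (A(y) = y*(-2 - 6) = y*(-8) = -8*y)
P = -13880/31183 (P = (-14224 - 8*(-43))/(23252 + 7931) = (-14224 + 344)/31183 = -13880*1/31183 = -13880/31183 ≈ -0.44511)
P + (-6)³*(-37) = -13880/31183 + (-6)³*(-37) = -13880/31183 - 216*(-37) = -13880/31183 + 7992 = 249200656/31183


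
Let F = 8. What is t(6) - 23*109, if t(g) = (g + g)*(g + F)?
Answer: -2339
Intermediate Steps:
t(g) = 2*g*(8 + g) (t(g) = (g + g)*(g + 8) = (2*g)*(8 + g) = 2*g*(8 + g))
t(6) - 23*109 = 2*6*(8 + 6) - 23*109 = 2*6*14 - 2507 = 168 - 2507 = -2339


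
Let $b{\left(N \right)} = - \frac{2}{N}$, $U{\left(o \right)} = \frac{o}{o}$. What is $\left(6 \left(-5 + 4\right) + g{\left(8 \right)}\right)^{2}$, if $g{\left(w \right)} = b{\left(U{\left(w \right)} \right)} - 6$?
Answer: $196$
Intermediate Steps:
$U{\left(o \right)} = 1$
$g{\left(w \right)} = -8$ ($g{\left(w \right)} = - \frac{2}{1} - 6 = \left(-2\right) 1 - 6 = -2 - 6 = -8$)
$\left(6 \left(-5 + 4\right) + g{\left(8 \right)}\right)^{2} = \left(6 \left(-5 + 4\right) - 8\right)^{2} = \left(6 \left(-1\right) - 8\right)^{2} = \left(-6 - 8\right)^{2} = \left(-14\right)^{2} = 196$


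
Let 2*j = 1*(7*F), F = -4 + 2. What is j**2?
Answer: 49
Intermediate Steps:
F = -2
j = -7 (j = (1*(7*(-2)))/2 = (1*(-14))/2 = (1/2)*(-14) = -7)
j**2 = (-7)**2 = 49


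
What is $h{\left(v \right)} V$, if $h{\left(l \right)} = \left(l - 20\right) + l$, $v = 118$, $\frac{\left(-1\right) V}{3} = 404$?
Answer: $-261792$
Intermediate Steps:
$V = -1212$ ($V = \left(-3\right) 404 = -1212$)
$h{\left(l \right)} = -20 + 2 l$ ($h{\left(l \right)} = \left(-20 + l\right) + l = -20 + 2 l$)
$h{\left(v \right)} V = \left(-20 + 2 \cdot 118\right) \left(-1212\right) = \left(-20 + 236\right) \left(-1212\right) = 216 \left(-1212\right) = -261792$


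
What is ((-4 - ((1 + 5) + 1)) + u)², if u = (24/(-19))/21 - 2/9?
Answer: 182385025/1432809 ≈ 127.29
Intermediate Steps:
u = -338/1197 (u = (24*(-1/19))*(1/21) - 2*⅑ = -24/19*1/21 - 2/9 = -8/133 - 2/9 = -338/1197 ≈ -0.28237)
((-4 - ((1 + 5) + 1)) + u)² = ((-4 - ((1 + 5) + 1)) - 338/1197)² = ((-4 - (6 + 1)) - 338/1197)² = ((-4 - 1*7) - 338/1197)² = ((-4 - 7) - 338/1197)² = (-11 - 338/1197)² = (-13505/1197)² = 182385025/1432809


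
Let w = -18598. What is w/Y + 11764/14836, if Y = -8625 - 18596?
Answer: 149036943/100962689 ≈ 1.4762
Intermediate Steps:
Y = -27221
w/Y + 11764/14836 = -18598/(-27221) + 11764/14836 = -18598*(-1/27221) + 11764*(1/14836) = 18598/27221 + 2941/3709 = 149036943/100962689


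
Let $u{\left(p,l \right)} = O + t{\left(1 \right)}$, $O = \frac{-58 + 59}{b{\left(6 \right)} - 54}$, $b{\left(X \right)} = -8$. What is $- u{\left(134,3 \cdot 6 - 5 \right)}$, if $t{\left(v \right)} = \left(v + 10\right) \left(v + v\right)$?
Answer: $- \frac{1363}{62} \approx -21.984$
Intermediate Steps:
$t{\left(v \right)} = 2 v \left(10 + v\right)$ ($t{\left(v \right)} = \left(10 + v\right) 2 v = 2 v \left(10 + v\right)$)
$O = - \frac{1}{62}$ ($O = \frac{-58 + 59}{-8 - 54} = 1 \frac{1}{-62} = 1 \left(- \frac{1}{62}\right) = - \frac{1}{62} \approx -0.016129$)
$u{\left(p,l \right)} = \frac{1363}{62}$ ($u{\left(p,l \right)} = - \frac{1}{62} + 2 \cdot 1 \left(10 + 1\right) = - \frac{1}{62} + 2 \cdot 1 \cdot 11 = - \frac{1}{62} + 22 = \frac{1363}{62}$)
$- u{\left(134,3 \cdot 6 - 5 \right)} = \left(-1\right) \frac{1363}{62} = - \frac{1363}{62}$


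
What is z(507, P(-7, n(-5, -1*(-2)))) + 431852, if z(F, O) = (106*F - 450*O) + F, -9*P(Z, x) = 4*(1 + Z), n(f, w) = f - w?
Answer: 484901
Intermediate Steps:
P(Z, x) = -4/9 - 4*Z/9 (P(Z, x) = -4*(1 + Z)/9 = -(4 + 4*Z)/9 = -4/9 - 4*Z/9)
z(F, O) = -450*O + 107*F (z(F, O) = (-450*O + 106*F) + F = -450*O + 107*F)
z(507, P(-7, n(-5, -1*(-2)))) + 431852 = (-450*(-4/9 - 4/9*(-7)) + 107*507) + 431852 = (-450*(-4/9 + 28/9) + 54249) + 431852 = (-450*8/3 + 54249) + 431852 = (-1200 + 54249) + 431852 = 53049 + 431852 = 484901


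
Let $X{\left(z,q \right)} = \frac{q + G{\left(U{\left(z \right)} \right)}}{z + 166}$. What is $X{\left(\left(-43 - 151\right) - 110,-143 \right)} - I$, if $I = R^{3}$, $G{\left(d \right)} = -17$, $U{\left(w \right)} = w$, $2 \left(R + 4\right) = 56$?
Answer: $- \frac{953776}{69} \approx -13823.0$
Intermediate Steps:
$R = 24$ ($R = -4 + \frac{1}{2} \cdot 56 = -4 + 28 = 24$)
$X{\left(z,q \right)} = \frac{-17 + q}{166 + z}$ ($X{\left(z,q \right)} = \frac{q - 17}{z + 166} = \frac{-17 + q}{166 + z}$)
$I = 13824$ ($I = 24^{3} = 13824$)
$X{\left(\left(-43 - 151\right) - 110,-143 \right)} - I = \frac{-17 - 143}{166 - 304} - 13824 = \frac{1}{166 - 304} \left(-160\right) - 13824 = \frac{1}{-138} \left(-160\right) - 13824 = \left(- \frac{1}{138}\right) \left(-160\right) - 13824 = \frac{80}{69} - 13824 = - \frac{953776}{69}$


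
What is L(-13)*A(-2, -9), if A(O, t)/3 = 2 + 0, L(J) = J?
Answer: -78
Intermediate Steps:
A(O, t) = 6 (A(O, t) = 3*(2 + 0) = 3*2 = 6)
L(-13)*A(-2, -9) = -13*6 = -78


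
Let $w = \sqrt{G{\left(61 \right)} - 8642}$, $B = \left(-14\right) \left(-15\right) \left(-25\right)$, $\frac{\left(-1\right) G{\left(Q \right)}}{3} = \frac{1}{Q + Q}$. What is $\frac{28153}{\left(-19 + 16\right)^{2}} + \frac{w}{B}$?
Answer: $\frac{28153}{9} - \frac{i \sqrt{128627894}}{640500} \approx 3128.1 - 0.017707 i$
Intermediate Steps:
$G{\left(Q \right)} = - \frac{3}{2 Q}$ ($G{\left(Q \right)} = - \frac{3}{Q + Q} = - \frac{3}{2 Q}$)
$B = -5250$ ($B = 210 \left(-25\right) = -5250$)
$w = \frac{i \sqrt{128627894}}{122}$ ($w = \sqrt{- \frac{3}{2 \cdot 61} - 8642} = \sqrt{\left(- \frac{3}{2}\right) \frac{1}{61} - 8642} = \sqrt{- \frac{3}{122} - 8642} = \sqrt{- \frac{1054327}{122}} = \frac{i \sqrt{128627894}}{122} \approx 92.963 i$)
$\frac{28153}{\left(-19 + 16\right)^{2}} + \frac{w}{B} = \frac{28153}{\left(-19 + 16\right)^{2}} + \frac{\frac{1}{122} i \sqrt{128627894}}{-5250} = \frac{28153}{\left(-3\right)^{2}} + \frac{i \sqrt{128627894}}{122} \left(- \frac{1}{5250}\right) = \frac{28153}{9} - \frac{i \sqrt{128627894}}{640500}$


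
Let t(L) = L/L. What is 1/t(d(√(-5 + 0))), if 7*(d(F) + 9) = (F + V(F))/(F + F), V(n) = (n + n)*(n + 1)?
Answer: 1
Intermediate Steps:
V(n) = 2*n*(1 + n) (V(n) = (2*n)*(1 + n) = 2*n*(1 + n))
d(F) = -9 + (F + 2*F*(1 + F))/(14*F) (d(F) = -9 + ((F + 2*F*(1 + F))/(F + F))/7 = -9 + ((F + 2*F*(1 + F))/((2*F)))/7 = -9 + ((F + 2*F*(1 + F))*(1/(2*F)))/7 = -9 + ((F + 2*F*(1 + F))/(2*F))/7 = -9 + (F + 2*F*(1 + F))/(14*F))
t(L) = 1
1/t(d(√(-5 + 0))) = 1/1 = 1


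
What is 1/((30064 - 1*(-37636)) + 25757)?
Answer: 1/93457 ≈ 1.0700e-5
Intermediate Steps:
1/((30064 - 1*(-37636)) + 25757) = 1/((30064 + 37636) + 25757) = 1/(67700 + 25757) = 1/93457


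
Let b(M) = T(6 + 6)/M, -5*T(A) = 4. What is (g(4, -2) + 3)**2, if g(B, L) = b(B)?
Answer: 196/25 ≈ 7.8400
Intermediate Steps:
T(A) = -4/5 (T(A) = -1/5*4 = -4/5)
b(M) = -4/(5*M)
g(B, L) = -4/(5*B)
(g(4, -2) + 3)**2 = (-4/5/4 + 3)**2 = (-4/5*1/4 + 3)**2 = (-1/5 + 3)**2 = (14/5)**2 = 196/25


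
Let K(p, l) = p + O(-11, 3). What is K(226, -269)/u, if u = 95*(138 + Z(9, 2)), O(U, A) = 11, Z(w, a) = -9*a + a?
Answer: 237/11590 ≈ 0.020449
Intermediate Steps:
Z(w, a) = -8*a
u = 11590 (u = 95*(138 - 8*2) = 95*(138 - 16) = 95*122 = 11590)
K(p, l) = 11 + p (K(p, l) = p + 11 = 11 + p)
K(226, -269)/u = (11 + 226)/11590 = 237*(1/11590) = 237/11590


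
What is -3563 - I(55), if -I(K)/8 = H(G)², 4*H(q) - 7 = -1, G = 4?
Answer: -3545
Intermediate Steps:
H(q) = 3/2 (H(q) = 7/4 + (¼)*(-1) = 7/4 - ¼ = 3/2)
I(K) = -18 (I(K) = -8*(3/2)² = -8*9/4 = -18)
-3563 - I(55) = -3563 - 1*(-18) = -3563 + 18 = -3545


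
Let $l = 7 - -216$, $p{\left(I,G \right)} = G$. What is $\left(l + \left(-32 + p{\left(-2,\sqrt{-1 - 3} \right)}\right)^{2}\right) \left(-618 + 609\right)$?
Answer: $-11187 + 1152 i \approx -11187.0 + 1152.0 i$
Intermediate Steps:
$l = 223$ ($l = 7 + 216 = 223$)
$\left(l + \left(-32 + p{\left(-2,\sqrt{-1 - 3} \right)}\right)^{2}\right) \left(-618 + 609\right) = \left(223 + \left(-32 + \sqrt{-1 - 3}\right)^{2}\right) \left(-618 + 609\right) = \left(223 + \left(-32 + \sqrt{-4}\right)^{2}\right) \left(-9\right) = \left(223 + \left(-32 + 2 i\right)^{2}\right) \left(-9\right) = -2007 - 9 \left(-32 + 2 i\right)^{2}$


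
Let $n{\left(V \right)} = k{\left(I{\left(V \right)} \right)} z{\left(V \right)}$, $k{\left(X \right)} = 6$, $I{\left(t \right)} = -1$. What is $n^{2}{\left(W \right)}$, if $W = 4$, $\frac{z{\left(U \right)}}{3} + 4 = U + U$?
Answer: $5184$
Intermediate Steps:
$z{\left(U \right)} = -12 + 6 U$ ($z{\left(U \right)} = -12 + 3 \left(U + U\right) = -12 + 3 \cdot 2 U = -12 + 6 U$)
$n{\left(V \right)} = -72 + 36 V$ ($n{\left(V \right)} = 6 \left(-12 + 6 V\right) = -72 + 36 V$)
$n^{2}{\left(W \right)} = \left(-72 + 36 \cdot 4\right)^{2} = \left(-72 + 144\right)^{2} = 72^{2} = 5184$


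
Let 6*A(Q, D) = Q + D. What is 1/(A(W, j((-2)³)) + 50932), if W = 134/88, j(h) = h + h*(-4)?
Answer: 264/13447171 ≈ 1.9632e-5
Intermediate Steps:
j(h) = -3*h (j(h) = h - 4*h = -3*h)
W = 67/44 (W = 134*(1/88) = 67/44 ≈ 1.5227)
A(Q, D) = D/6 + Q/6 (A(Q, D) = (Q + D)/6 = (D + Q)/6 = D/6 + Q/6)
1/(A(W, j((-2)³)) + 50932) = 1/(((-3*(-2)³)/6 + (⅙)*(67/44)) + 50932) = 1/(((-3*(-8))/6 + 67/264) + 50932) = 1/(((⅙)*24 + 67/264) + 50932) = 1/((4 + 67/264) + 50932) = 1/(1123/264 + 50932) = 1/(13447171/264) = 264/13447171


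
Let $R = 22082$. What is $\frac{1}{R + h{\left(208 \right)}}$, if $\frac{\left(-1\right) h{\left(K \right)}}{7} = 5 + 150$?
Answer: $\frac{1}{20997} \approx 4.7626 \cdot 10^{-5}$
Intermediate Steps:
$h{\left(K \right)} = -1085$ ($h{\left(K \right)} = - 7 \left(5 + 150\right) = \left(-7\right) 155 = -1085$)
$\frac{1}{R + h{\left(208 \right)}} = \frac{1}{22082 - 1085} = \frac{1}{20997}$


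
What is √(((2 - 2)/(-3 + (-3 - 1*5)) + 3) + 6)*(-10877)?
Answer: -32631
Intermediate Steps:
√(((2 - 2)/(-3 + (-3 - 1*5)) + 3) + 6)*(-10877) = √((0/(-3 + (-3 - 5)) + 3) + 6)*(-10877) = √((0/(-3 - 8) + 3) + 6)*(-10877) = √((0/(-11) + 3) + 6)*(-10877) = √((0*(-1/11) + 3) + 6)*(-10877) = √((0 + 3) + 6)*(-10877) = √(3 + 6)*(-10877) = √9*(-10877) = 3*(-10877) = -32631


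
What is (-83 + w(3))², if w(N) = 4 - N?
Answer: 6724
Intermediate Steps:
(-83 + w(3))² = (-83 + (4 - 1*3))² = (-83 + (4 - 3))² = (-83 + 1)² = (-82)² = 6724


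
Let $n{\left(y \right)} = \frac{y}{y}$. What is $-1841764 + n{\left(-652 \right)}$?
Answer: $-1841763$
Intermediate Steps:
$n{\left(y \right)} = 1$
$-1841764 + n{\left(-652 \right)} = -1841764 + 1 = -1841763$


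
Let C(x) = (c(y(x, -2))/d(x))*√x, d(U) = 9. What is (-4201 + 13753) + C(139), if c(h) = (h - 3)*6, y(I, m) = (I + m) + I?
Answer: 9552 + 182*√139 ≈ 11698.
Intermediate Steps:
y(I, m) = m + 2*I
c(h) = -18 + 6*h (c(h) = (-3 + h)*6 = -18 + 6*h)
C(x) = √x*(-10/3 + 4*x/3) (C(x) = ((-18 + 6*(-2 + 2*x))/9)*√x = ((-18 + (-12 + 12*x))*(⅑))*√x = ((-30 + 12*x)*(⅑))*√x = (-10/3 + 4*x/3)*√x = √x*(-10/3 + 4*x/3))
(-4201 + 13753) + C(139) = (-4201 + 13753) + 2*√139*(-5 + 2*139)/3 = 9552 + 2*√139*(-5 + 278)/3 = 9552 + (⅔)*√139*273 = 9552 + 182*√139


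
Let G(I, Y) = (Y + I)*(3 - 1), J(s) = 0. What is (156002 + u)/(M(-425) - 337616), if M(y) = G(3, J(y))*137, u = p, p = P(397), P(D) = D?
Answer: -156399/336794 ≈ -0.46438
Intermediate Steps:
G(I, Y) = 2*I + 2*Y (G(I, Y) = (I + Y)*2 = 2*I + 2*Y)
p = 397
u = 397
M(y) = 822 (M(y) = (2*3 + 2*0)*137 = (6 + 0)*137 = 6*137 = 822)
(156002 + u)/(M(-425) - 337616) = (156002 + 397)/(822 - 337616) = 156399/(-336794) = 156399*(-1/336794) = -156399/336794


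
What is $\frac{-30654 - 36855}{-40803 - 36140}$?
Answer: $\frac{67509}{76943} \approx 0.87739$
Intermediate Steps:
$\frac{-30654 - 36855}{-40803 - 36140} = - \frac{67509}{-76943} = \left(-67509\right) \left(- \frac{1}{76943}\right) = \frac{67509}{76943}$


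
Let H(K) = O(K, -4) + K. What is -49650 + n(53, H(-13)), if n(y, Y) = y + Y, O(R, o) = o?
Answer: -49614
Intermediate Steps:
H(K) = -4 + K
n(y, Y) = Y + y
-49650 + n(53, H(-13)) = -49650 + ((-4 - 13) + 53) = -49650 + (-17 + 53) = -49650 + 36 = -49614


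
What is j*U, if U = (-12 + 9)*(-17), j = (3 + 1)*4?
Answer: 816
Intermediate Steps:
j = 16 (j = 4*4 = 16)
U = 51 (U = -3*(-17) = 51)
j*U = 16*51 = 816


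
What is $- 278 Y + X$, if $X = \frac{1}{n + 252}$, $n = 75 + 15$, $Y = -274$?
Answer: $\frac{26050825}{342} \approx 76172.0$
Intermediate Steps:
$n = 90$
$X = \frac{1}{342}$ ($X = \frac{1}{90 + 252} = \frac{1}{342} \approx 0.002924$)
$- 278 Y + X = \left(-278\right) \left(-274\right) + \frac{1}{342} = 76172 + \frac{1}{342} = \frac{26050825}{342}$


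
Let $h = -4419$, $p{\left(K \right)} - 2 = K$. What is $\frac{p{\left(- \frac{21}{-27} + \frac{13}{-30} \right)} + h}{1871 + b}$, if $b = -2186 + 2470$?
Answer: $- \frac{397499}{193950} \approx -2.0495$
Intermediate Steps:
$b = 284$
$p{\left(K \right)} = 2 + K$
$\frac{p{\left(- \frac{21}{-27} + \frac{13}{-30} \right)} + h}{1871 + b} = \frac{\left(2 + \left(- \frac{21}{-27} + \frac{13}{-30}\right)\right) - 4419}{1871 + 284} = \frac{\left(2 + \left(\left(-21\right) \left(- \frac{1}{27}\right) + 13 \left(- \frac{1}{30}\right)\right)\right) - 4419}{2155} = \left(\left(2 + \left(\frac{7}{9} - \frac{13}{30}\right)\right) - 4419\right) \frac{1}{2155} = \left(\left(2 + \frac{31}{90}\right) - 4419\right) \frac{1}{2155} = \left(\frac{211}{90} - 4419\right) \frac{1}{2155} = \left(- \frac{397499}{90}\right) \frac{1}{2155} = - \frac{397499}{193950}$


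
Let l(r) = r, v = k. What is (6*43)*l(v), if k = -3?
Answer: -774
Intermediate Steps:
v = -3
(6*43)*l(v) = (6*43)*(-3) = 258*(-3) = -774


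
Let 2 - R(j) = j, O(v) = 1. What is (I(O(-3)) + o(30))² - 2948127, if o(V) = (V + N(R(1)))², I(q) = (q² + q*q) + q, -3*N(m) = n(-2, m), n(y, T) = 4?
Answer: -183697358/81 ≈ -2.2679e+6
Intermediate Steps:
R(j) = 2 - j
N(m) = -4/3 (N(m) = -⅓*4 = -4/3)
I(q) = q + 2*q² (I(q) = (q² + q²) + q = 2*q² + q = q + 2*q²)
o(V) = (-4/3 + V)² (o(V) = (V - 4/3)² = (-4/3 + V)²)
(I(O(-3)) + o(30))² - 2948127 = (1*(1 + 2*1) + (-4 + 3*30)²/9)² - 2948127 = (1*(1 + 2) + (-4 + 90)²/9)² - 2948127 = (1*3 + (⅑)*86²)² - 2948127 = (3 + (⅑)*7396)² - 2948127 = (3 + 7396/9)² - 2948127 = (7423/9)² - 2948127 = 55100929/81 - 2948127 = -183697358/81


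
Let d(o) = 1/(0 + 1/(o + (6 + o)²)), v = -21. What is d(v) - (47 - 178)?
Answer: 335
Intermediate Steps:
d(o) = o + (6 + o)² (d(o) = 1/(1/(o + (6 + o)²)) = o + (6 + o)²)
d(v) - (47 - 178) = (-21 + (6 - 21)²) - (47 - 178) = (-21 + (-15)²) - 1*(-131) = (-21 + 225) + 131 = 204 + 131 = 335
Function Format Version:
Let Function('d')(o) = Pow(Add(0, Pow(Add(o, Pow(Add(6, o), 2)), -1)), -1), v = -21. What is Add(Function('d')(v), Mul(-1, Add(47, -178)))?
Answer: 335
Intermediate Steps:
Function('d')(o) = Add(o, Pow(Add(6, o), 2)) (Function('d')(o) = Pow(Pow(Add(o, Pow(Add(6, o), 2)), -1), -1) = Add(o, Pow(Add(6, o), 2)))
Add(Function('d')(v), Mul(-1, Add(47, -178))) = Add(Add(-21, Pow(Add(6, -21), 2)), Mul(-1, Add(47, -178))) = Add(Add(-21, Pow(-15, 2)), Mul(-1, -131)) = Add(Add(-21, 225), 131) = Add(204, 131) = 335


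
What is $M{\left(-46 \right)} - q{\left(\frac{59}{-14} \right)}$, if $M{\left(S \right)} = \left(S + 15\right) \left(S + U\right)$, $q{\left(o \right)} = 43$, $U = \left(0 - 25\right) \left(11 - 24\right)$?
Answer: $-8692$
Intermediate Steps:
$U = 325$ ($U = \left(-25\right) \left(-13\right) = 325$)
$M{\left(S \right)} = \left(15 + S\right) \left(325 + S\right)$ ($M{\left(S \right)} = \left(S + 15\right) \left(S + 325\right) = \left(15 + S\right) \left(325 + S\right)$)
$M{\left(-46 \right)} - q{\left(\frac{59}{-14} \right)} = \left(4875 + \left(-46\right)^{2} + 340 \left(-46\right)\right) - 43 = \left(4875 + 2116 - 15640\right) - 43 = -8649 - 43 = -8692$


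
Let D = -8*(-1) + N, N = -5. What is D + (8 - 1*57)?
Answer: -46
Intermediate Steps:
D = 3 (D = -8*(-1) - 5 = 8 - 5 = 3)
D + (8 - 1*57) = 3 + (8 - 1*57) = 3 + (8 - 57) = 3 - 49 = -46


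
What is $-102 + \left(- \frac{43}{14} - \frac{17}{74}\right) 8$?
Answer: $- \frac{33258}{259} \approx -128.41$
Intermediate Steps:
$-102 + \left(- \frac{43}{14} - \frac{17}{74}\right) 8 = -102 - \frac{6840}{259} = - \frac{33258}{259}$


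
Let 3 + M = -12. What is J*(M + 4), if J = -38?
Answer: 418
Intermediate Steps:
M = -15 (M = -3 - 12 = -15)
J*(M + 4) = -38*(-15 + 4) = -38*(-11) = 418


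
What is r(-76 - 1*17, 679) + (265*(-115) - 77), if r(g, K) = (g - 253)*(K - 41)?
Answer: -251300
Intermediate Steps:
r(g, K) = (-253 + g)*(-41 + K)
r(-76 - 1*17, 679) + (265*(-115) - 77) = (10373 - 253*679 - 41*(-76 - 1*17) + 679*(-76 - 1*17)) + (265*(-115) - 77) = (10373 - 171787 - 41*(-76 - 17) + 679*(-76 - 17)) + (-30475 - 77) = (10373 - 171787 - 41*(-93) + 679*(-93)) - 30552 = (10373 - 171787 + 3813 - 63147) - 30552 = -220748 - 30552 = -251300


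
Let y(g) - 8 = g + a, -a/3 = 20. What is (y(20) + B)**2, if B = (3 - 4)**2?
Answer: 961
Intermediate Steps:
a = -60 (a = -3*20 = -60)
y(g) = -52 + g (y(g) = 8 + (g - 60) = 8 + (-60 + g) = -52 + g)
B = 1 (B = (-1)**2 = 1)
(y(20) + B)**2 = ((-52 + 20) + 1)**2 = (-32 + 1)**2 = (-31)**2 = 961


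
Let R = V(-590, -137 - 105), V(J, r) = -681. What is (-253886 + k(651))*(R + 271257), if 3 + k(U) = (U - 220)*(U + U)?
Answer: 83140699248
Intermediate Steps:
k(U) = -3 + 2*U*(-220 + U) (k(U) = -3 + (U - 220)*(U + U) = -3 + (-220 + U)*(2*U) = -3 + 2*U*(-220 + U))
R = -681
(-253886 + k(651))*(R + 271257) = (-253886 + (-3 - 440*651 + 2*651**2))*(-681 + 271257) = (-253886 + (-3 - 286440 + 2*423801))*270576 = (-253886 + (-3 - 286440 + 847602))*270576 = (-253886 + 561159)*270576 = 307273*270576 = 83140699248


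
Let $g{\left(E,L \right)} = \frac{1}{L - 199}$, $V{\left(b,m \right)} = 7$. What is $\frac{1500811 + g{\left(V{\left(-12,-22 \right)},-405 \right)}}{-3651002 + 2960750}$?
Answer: $- \frac{302163281}{138970736} \approx -2.1743$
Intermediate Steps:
$g{\left(E,L \right)} = \frac{1}{-199 + L}$
$\frac{1500811 + g{\left(V{\left(-12,-22 \right)},-405 \right)}}{-3651002 + 2960750} = \frac{1500811 + \frac{1}{-199 - 405}}{-3651002 + 2960750} = \frac{1500811 + \frac{1}{-604}}{-690252} = \left(1500811 - \frac{1}{604}\right) \left(- \frac{1}{690252}\right) = \frac{906489843}{604} \left(- \frac{1}{690252}\right) = - \frac{302163281}{138970736}$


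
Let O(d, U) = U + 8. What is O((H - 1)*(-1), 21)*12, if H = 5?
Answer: 348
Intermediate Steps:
O(d, U) = 8 + U
O((H - 1)*(-1), 21)*12 = (8 + 21)*12 = 29*12 = 348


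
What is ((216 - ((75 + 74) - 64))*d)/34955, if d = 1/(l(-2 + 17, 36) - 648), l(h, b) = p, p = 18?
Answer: -131/22021650 ≈ -5.9487e-6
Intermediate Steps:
l(h, b) = 18
d = -1/630 (d = 1/(18 - 648) = 1/(-630) = -1/630 ≈ -0.0015873)
((216 - ((75 + 74) - 64))*d)/34955 = ((216 - ((75 + 74) - 64))*(-1/630))/34955 = ((216 - (149 - 64))*(-1/630))*(1/34955) = ((216 - 1*85)*(-1/630))*(1/34955) = ((216 - 85)*(-1/630))*(1/34955) = (131*(-1/630))*(1/34955) = -131/630*1/34955 = -131/22021650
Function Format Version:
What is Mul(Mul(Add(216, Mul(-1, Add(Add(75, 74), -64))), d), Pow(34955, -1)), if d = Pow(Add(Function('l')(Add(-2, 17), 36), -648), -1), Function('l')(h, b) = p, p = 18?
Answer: Rational(-131, 22021650) ≈ -5.9487e-6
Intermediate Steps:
Function('l')(h, b) = 18
d = Rational(-1, 630) (d = Pow(Add(18, -648), -1) = Pow(-630, -1) = Rational(-1, 630) ≈ -0.0015873)
Mul(Mul(Add(216, Mul(-1, Add(Add(75, 74), -64))), d), Pow(34955, -1)) = Mul(Mul(Add(216, Mul(-1, Add(Add(75, 74), -64))), Rational(-1, 630)), Pow(34955, -1)) = Mul(Mul(Add(216, Mul(-1, Add(149, -64))), Rational(-1, 630)), Rational(1, 34955)) = Mul(Mul(Add(216, Mul(-1, 85)), Rational(-1, 630)), Rational(1, 34955)) = Mul(Mul(Add(216, -85), Rational(-1, 630)), Rational(1, 34955)) = Mul(Mul(131, Rational(-1, 630)), Rational(1, 34955)) = Mul(Rational(-131, 630), Rational(1, 34955)) = Rational(-131, 22021650)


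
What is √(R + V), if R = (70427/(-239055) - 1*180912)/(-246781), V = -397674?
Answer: I*√1384029987268655202037472265/58994231955 ≈ 630.61*I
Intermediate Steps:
R = 43247988587/58994231955 (R = (70427*(-1/239055) - 180912)*(-1/246781) = (-70427/239055 - 180912)*(-1/246781) = -43247988587/239055*(-1/246781) = 43247988587/58994231955 ≈ 0.73309)
√(R + V) = √(43247988587/58994231955 - 397674) = √(-23460428950484083/58994231955) = I*√1384029987268655202037472265/58994231955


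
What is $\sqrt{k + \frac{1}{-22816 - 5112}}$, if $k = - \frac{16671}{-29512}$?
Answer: $\frac{\sqrt{374724837026414}}{25756598} \approx 0.75157$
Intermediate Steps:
$k = \frac{16671}{29512}$ ($k = \left(-16671\right) \left(- \frac{1}{29512}\right) = \frac{16671}{29512} \approx 0.56489$)
$\sqrt{k + \frac{1}{-22816 - 5112}} = \sqrt{\frac{16671}{29512} + \frac{1}{-22816 - 5112}} = \sqrt{\frac{16671}{29512} + \frac{1}{-27928}} = \sqrt{\frac{16671}{29512} - \frac{1}{27928}} = \sqrt{\frac{14548693}{25756598}} = \frac{\sqrt{374724837026414}}{25756598}$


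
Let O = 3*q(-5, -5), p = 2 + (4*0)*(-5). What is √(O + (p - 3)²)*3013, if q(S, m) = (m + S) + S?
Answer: 6026*I*√11 ≈ 19986.0*I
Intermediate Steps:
q(S, m) = m + 2*S (q(S, m) = (S + m) + S = m + 2*S)
p = 2 (p = 2 + 0*(-5) = 2 + 0 = 2)
O = -45 (O = 3*(-5 + 2*(-5)) = 3*(-5 - 10) = 3*(-15) = -45)
√(O + (p - 3)²)*3013 = √(-45 + (2 - 3)²)*3013 = √(-45 + (-1)²)*3013 = √(-45 + 1)*3013 = √(-44)*3013 = (2*I*√11)*3013 = 6026*I*√11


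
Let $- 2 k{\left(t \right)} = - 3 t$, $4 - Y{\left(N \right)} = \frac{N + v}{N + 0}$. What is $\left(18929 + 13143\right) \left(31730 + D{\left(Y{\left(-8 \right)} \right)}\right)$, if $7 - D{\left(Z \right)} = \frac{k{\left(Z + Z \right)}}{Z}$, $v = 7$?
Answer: $1017772848$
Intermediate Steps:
$Y{\left(N \right)} = 4 - \frac{7 + N}{N}$ ($Y{\left(N \right)} = 4 - \frac{N + 7}{N + 0} = 4 - \frac{7 + N}{N}$)
$k{\left(t \right)} = \frac{3 t}{2}$ ($k{\left(t \right)} = - \frac{\left(-3\right) t}{2} = \frac{3 t}{2}$)
$D{\left(Z \right)} = 4$ ($D{\left(Z \right)} = 7 - \frac{\frac{3}{2} \left(Z + Z\right)}{Z} = 7 - \frac{\frac{3}{2} \cdot 2 Z}{Z} = 7 - \frac{3 Z}{Z} = 7 - 3 = 4$)
$\left(18929 + 13143\right) \left(31730 + D{\left(Y{\left(-8 \right)} \right)}\right) = \left(18929 + 13143\right) \left(31730 + 4\right) = 32072 \cdot 31734 = 1017772848$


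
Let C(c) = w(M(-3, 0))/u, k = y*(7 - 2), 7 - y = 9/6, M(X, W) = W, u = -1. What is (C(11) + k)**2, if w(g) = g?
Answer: 3025/4 ≈ 756.25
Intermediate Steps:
y = 11/2 (y = 7 - 9/6 = 7 - 1*3/2 = 7 - 3/2 = 11/2 ≈ 5.5000)
k = 55/2 (k = 11*(7 - 2)/2 = (11/2)*5 = 55/2 ≈ 27.500)
C(c) = 0 (C(c) = 0/(-1) = 0*(-1) = 0)
(C(11) + k)**2 = (0 + 55/2)**2 = (55/2)**2 = 3025/4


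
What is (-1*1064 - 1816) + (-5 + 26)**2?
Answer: -2439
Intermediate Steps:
(-1*1064 - 1816) + (-5 + 26)**2 = (-1064 - 1816) + 21**2 = -2880 + 441 = -2439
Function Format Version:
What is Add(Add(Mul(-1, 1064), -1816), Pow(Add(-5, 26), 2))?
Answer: -2439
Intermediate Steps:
Add(Add(Mul(-1, 1064), -1816), Pow(Add(-5, 26), 2)) = Add(Add(-1064, -1816), Pow(21, 2)) = Add(-2880, 441) = -2439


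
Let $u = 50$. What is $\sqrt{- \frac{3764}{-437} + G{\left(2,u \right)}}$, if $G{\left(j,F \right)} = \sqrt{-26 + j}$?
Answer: $\frac{\sqrt{1644868 + 381938 i \sqrt{6}}}{437} \approx 3.0432 + 0.8049 i$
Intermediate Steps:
$\sqrt{- \frac{3764}{-437} + G{\left(2,u \right)}} = \sqrt{- \frac{3764}{-437} + \sqrt{-26 + 2}} = \sqrt{\left(-3764\right) \left(- \frac{1}{437}\right) + \sqrt{-24}} = \sqrt{\frac{3764}{437} + 2 i \sqrt{6}}$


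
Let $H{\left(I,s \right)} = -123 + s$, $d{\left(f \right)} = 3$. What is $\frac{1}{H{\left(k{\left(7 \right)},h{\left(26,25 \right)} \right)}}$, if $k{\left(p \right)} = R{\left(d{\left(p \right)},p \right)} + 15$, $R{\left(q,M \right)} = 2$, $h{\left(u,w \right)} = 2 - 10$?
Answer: $- \frac{1}{131} \approx -0.0076336$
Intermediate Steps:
$h{\left(u,w \right)} = -8$ ($h{\left(u,w \right)} = 2 - 10 = -8$)
$k{\left(p \right)} = 17$ ($k{\left(p \right)} = 2 + 15 = 17$)
$\frac{1}{H{\left(k{\left(7 \right)},h{\left(26,25 \right)} \right)}} = \frac{1}{-123 - 8} = \frac{1}{-131} = - \frac{1}{131}$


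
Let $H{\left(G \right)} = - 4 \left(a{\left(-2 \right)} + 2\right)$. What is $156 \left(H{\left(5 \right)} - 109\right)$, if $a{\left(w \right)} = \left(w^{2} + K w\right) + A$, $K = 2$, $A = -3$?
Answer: $-16380$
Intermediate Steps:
$a{\left(w \right)} = -3 + w^{2} + 2 w$ ($a{\left(w \right)} = \left(w^{2} + 2 w\right) - 3 = -3 + w^{2} + 2 w$)
$H{\left(G \right)} = 4$ ($H{\left(G \right)} = - 4 \left(\left(-3 + \left(-2\right)^{2} + 2 \left(-2\right)\right) + 2\right) = - 4 \left(\left(-3 + 4 - 4\right) + 2\right) = - 4 \left(-3 + 2\right) = \left(-4\right) \left(-1\right) = 4$)
$156 \left(H{\left(5 \right)} - 109\right) = 156 \left(4 - 109\right) = 156 \left(-105\right) = -16380$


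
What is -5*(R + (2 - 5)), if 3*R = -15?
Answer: 40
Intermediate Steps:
R = -5 (R = (⅓)*(-15) = -5)
-5*(R + (2 - 5)) = -5*(-5 + (2 - 5)) = -5*(-5 - 3) = -5*(-8) = 40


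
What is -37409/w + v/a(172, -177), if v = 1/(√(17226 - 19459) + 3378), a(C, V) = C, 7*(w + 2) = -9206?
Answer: 128512949236043/4524844365820 - I*√2233/1963056124 ≈ 28.402 - 2.4072e-8*I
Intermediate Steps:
w = -9220/7 (w = -2 + (⅐)*(-9206) = -2 - 9206/7 = -9220/7 ≈ -1317.1)
v = 1/(3378 + I*√2233) (v = 1/(√(-2233) + 3378) = 1/(I*√2233 + 3378) = 1/(3378 + I*√2233) ≈ 0.00029598 - 4.14e-6*I)
-37409/w + v/a(172, -177) = -37409/(-9220/7) + (3378/11413117 - I*√2233/11413117)/172 = -37409*(-7/9220) + (3378/11413117 - I*√2233/11413117)*(1/172) = 261863/9220 + (1689/981528062 - I*√2233/1963056124) = 128512949236043/4524844365820 - I*√2233/1963056124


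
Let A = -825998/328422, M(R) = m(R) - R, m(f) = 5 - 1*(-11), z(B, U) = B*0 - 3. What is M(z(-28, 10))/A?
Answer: -3120009/412999 ≈ -7.5545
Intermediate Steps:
z(B, U) = -3 (z(B, U) = 0 - 3 = -3)
m(f) = 16 (m(f) = 5 + 11 = 16)
M(R) = 16 - R
A = -412999/164211 (A = -825998*1/328422 = -412999/164211 ≈ -2.5150)
M(z(-28, 10))/A = (16 - 1*(-3))/(-412999/164211) = (16 + 3)*(-164211/412999) = 19*(-164211/412999) = -3120009/412999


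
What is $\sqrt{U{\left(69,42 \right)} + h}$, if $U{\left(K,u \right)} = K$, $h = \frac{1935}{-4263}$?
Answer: $\frac{2 \sqrt{706179}}{203} \approx 8.2793$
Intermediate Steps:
$h = - \frac{645}{1421}$ ($h = 1935 \left(- \frac{1}{4263}\right) = - \frac{645}{1421} \approx -0.45391$)
$\sqrt{U{\left(69,42 \right)} + h} = \sqrt{69 - \frac{645}{1421}} = \sqrt{\frac{97404}{1421}} = \frac{2 \sqrt{706179}}{203}$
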